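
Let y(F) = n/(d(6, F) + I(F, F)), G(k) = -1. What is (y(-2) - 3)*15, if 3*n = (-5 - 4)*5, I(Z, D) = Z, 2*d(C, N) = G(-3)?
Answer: 45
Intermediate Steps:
d(C, N) = -½ (d(C, N) = (½)*(-1) = -½)
n = -15 (n = ((-5 - 4)*5)/3 = (-9*5)/3 = (⅓)*(-45) = -15)
y(F) = -15/(-½ + F)
(y(-2) - 3)*15 = (-30/(-1 + 2*(-2)) - 3)*15 = (-30/(-1 - 4) - 3)*15 = (-30/(-5) - 3)*15 = (-30*(-⅕) - 3)*15 = (6 - 3)*15 = 3*15 = 45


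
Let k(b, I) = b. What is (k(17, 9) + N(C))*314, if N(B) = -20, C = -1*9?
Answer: -942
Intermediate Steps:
C = -9
(k(17, 9) + N(C))*314 = (17 - 20)*314 = -3*314 = -942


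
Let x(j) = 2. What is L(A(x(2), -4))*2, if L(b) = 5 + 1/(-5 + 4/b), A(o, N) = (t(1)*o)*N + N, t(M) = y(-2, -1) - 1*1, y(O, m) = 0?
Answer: 19/2 ≈ 9.5000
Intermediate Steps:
t(M) = -1 (t(M) = 0 - 1*1 = 0 - 1 = -1)
A(o, N) = N - N*o (A(o, N) = (-o)*N + N = -N*o + N = N - N*o)
L(A(x(2), -4))*2 = (4*(-5 + 6*(-4*(1 - 1*2)))/(-4 + 5*(-4*(1 - 1*2))))*2 = (4*(-5 + 6*(-4*(1 - 2)))/(-4 + 5*(-4*(1 - 2))))*2 = (4*(-5 + 6*(-4*(-1)))/(-4 + 5*(-4*(-1))))*2 = (4*(-5 + 6*4)/(-4 + 5*4))*2 = (4*(-5 + 24)/(-4 + 20))*2 = (4*19/16)*2 = (4*(1/16)*19)*2 = (19/4)*2 = 19/2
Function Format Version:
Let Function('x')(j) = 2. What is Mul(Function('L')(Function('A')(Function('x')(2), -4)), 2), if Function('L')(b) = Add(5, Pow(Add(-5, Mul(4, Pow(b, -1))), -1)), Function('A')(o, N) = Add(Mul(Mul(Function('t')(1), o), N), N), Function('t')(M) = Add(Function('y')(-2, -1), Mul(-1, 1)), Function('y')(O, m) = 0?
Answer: Rational(19, 2) ≈ 9.5000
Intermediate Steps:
Function('t')(M) = -1 (Function('t')(M) = Add(0, Mul(-1, 1)) = Add(0, -1) = -1)
Function('A')(o, N) = Add(N, Mul(-1, N, o)) (Function('A')(o, N) = Add(Mul(Mul(-1, o), N), N) = Add(Mul(-1, N, o), N) = Add(N, Mul(-1, N, o)))
Mul(Function('L')(Function('A')(Function('x')(2), -4)), 2) = Mul(Mul(4, Pow(Add(-4, Mul(5, Mul(-4, Add(1, Mul(-1, 2))))), -1), Add(-5, Mul(6, Mul(-4, Add(1, Mul(-1, 2)))))), 2) = Mul(Mul(4, Pow(Add(-4, Mul(5, Mul(-4, Add(1, -2)))), -1), Add(-5, Mul(6, Mul(-4, Add(1, -2))))), 2) = Mul(Mul(4, Pow(Add(-4, Mul(5, Mul(-4, -1))), -1), Add(-5, Mul(6, Mul(-4, -1)))), 2) = Mul(Mul(4, Pow(Add(-4, Mul(5, 4)), -1), Add(-5, Mul(6, 4))), 2) = Mul(Mul(4, Pow(Add(-4, 20), -1), Add(-5, 24)), 2) = Mul(Mul(4, Pow(16, -1), 19), 2) = Mul(Mul(4, Rational(1, 16), 19), 2) = Mul(Rational(19, 4), 2) = Rational(19, 2)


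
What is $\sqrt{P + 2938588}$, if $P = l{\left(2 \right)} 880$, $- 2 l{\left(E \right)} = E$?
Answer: $18 \sqrt{9067} \approx 1714.0$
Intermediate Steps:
$l{\left(E \right)} = - \frac{E}{2}$
$P = -880$ ($P = \left(- \frac{1}{2}\right) 2 \cdot 880 = \left(-1\right) 880 = -880$)
$\sqrt{P + 2938588} = \sqrt{-880 + 2938588} = \sqrt{2937708} = 18 \sqrt{9067}$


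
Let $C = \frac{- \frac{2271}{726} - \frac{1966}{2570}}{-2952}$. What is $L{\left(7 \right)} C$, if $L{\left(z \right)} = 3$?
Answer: $\frac{1210631}{305994480} \approx 0.0039564$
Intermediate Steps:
$C = \frac{1210631}{917983440}$ ($C = \left(\left(-2271\right) \frac{1}{726} - \frac{983}{1285}\right) \left(- \frac{1}{2952}\right) = \left(- \frac{757}{242} - \frac{983}{1285}\right) \left(- \frac{1}{2952}\right) = \left(- \frac{1210631}{310970}\right) \left(- \frac{1}{2952}\right) = \frac{1210631}{917983440} \approx 0.0013188$)
$L{\left(7 \right)} C = 3 \cdot \frac{1210631}{917983440} = \frac{1210631}{305994480}$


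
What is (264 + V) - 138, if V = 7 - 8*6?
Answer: 85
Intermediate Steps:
V = -41 (V = 7 - 48 = -41)
(264 + V) - 138 = (264 - 41) - 138 = 223 - 138 = 85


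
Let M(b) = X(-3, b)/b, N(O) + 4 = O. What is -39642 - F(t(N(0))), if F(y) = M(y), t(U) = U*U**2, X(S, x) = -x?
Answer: -39641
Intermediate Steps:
N(O) = -4 + O
t(U) = U**3
M(b) = -1 (M(b) = (-b)/b = -1)
F(y) = -1
-39642 - F(t(N(0))) = -39642 - 1*(-1) = -39642 + 1 = -39641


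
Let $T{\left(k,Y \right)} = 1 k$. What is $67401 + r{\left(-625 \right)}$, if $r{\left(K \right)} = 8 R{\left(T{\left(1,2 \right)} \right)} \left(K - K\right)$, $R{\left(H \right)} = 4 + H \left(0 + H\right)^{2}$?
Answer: $67401$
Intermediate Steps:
$T{\left(k,Y \right)} = k$
$R{\left(H \right)} = 4 + H^{3}$ ($R{\left(H \right)} = 4 + H H^{2} = 4 + H^{3}$)
$r{\left(K \right)} = 0$ ($r{\left(K \right)} = 8 \left(4 + 1^{3}\right) \left(K - K\right) = 8 \left(4 + 1\right) 0 = 8 \cdot 5 \cdot 0 = 40 \cdot 0 = 0$)
$67401 + r{\left(-625 \right)} = 67401 + 0 = 67401$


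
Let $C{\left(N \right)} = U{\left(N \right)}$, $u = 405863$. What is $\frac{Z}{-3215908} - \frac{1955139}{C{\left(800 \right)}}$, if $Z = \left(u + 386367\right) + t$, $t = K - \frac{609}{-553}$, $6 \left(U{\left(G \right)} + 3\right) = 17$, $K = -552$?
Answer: $\frac{2980297287131839}{254056732} \approx 1.1731 \cdot 10^{7}$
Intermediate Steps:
$U{\left(G \right)} = - \frac{1}{6}$ ($U{\left(G \right)} = -3 + \frac{1}{6} \cdot 17 = -3 + \frac{17}{6} = - \frac{1}{6}$)
$C{\left(N \right)} = - \frac{1}{6}$
$t = - \frac{43521}{79}$ ($t = -552 - \frac{609}{-553} = -552 - - \frac{87}{79} = -552 + \frac{87}{79} = - \frac{43521}{79} \approx -550.9$)
$Z = \frac{62542649}{79}$ ($Z = \left(405863 + 386367\right) - \frac{43521}{79} = 792230 - \frac{43521}{79} = \frac{62542649}{79} \approx 7.9168 \cdot 10^{5}$)
$\frac{Z}{-3215908} - \frac{1955139}{C{\left(800 \right)}} = \frac{62542649}{79 \left(-3215908\right)} - \frac{1955139}{- \frac{1}{6}} = \frac{62542649}{79} \left(- \frac{1}{3215908}\right) - -11730834 = - \frac{62542649}{254056732} + 11730834 = \frac{2980297287131839}{254056732}$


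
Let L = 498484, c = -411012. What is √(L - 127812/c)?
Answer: √11934436708365/4893 ≈ 706.03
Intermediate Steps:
√(L - 127812/c) = √(498484 - 127812/(-411012)) = √(498484 - 127812*(-1/411012)) = √(498484 + 10651/34251) = √(17073586135/34251) = √11934436708365/4893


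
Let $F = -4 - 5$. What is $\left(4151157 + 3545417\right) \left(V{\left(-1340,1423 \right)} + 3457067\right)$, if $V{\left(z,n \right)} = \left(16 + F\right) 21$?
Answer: $26608703384836$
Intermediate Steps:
$F = -9$ ($F = -4 - 5 = -9$)
$V{\left(z,n \right)} = 147$ ($V{\left(z,n \right)} = \left(16 - 9\right) 21 = 7 \cdot 21 = 147$)
$\left(4151157 + 3545417\right) \left(V{\left(-1340,1423 \right)} + 3457067\right) = \left(4151157 + 3545417\right) \left(147 + 3457067\right) = 7696574 \cdot 3457214 = 26608703384836$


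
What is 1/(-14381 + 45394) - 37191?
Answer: -1153404482/31013 ≈ -37191.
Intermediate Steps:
1/(-14381 + 45394) - 37191 = 1/31013 - 37191 = -1153404482/31013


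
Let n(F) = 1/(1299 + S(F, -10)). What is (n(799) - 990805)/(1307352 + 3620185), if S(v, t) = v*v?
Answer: -633817958499/3152145418900 ≈ -0.20108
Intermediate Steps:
S(v, t) = v²
n(F) = 1/(1299 + F²)
(n(799) - 990805)/(1307352 + 3620185) = (1/(1299 + 799²) - 990805)/(1307352 + 3620185) = (1/(1299 + 638401) - 990805)/4927537 = (1/639700 - 990805)*(1/4927537) = -633817958499/639700*1/4927537 = -633817958499/3152145418900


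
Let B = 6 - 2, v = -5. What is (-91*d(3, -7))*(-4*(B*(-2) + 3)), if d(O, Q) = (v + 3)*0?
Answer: 0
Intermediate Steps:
B = 4
d(O, Q) = 0 (d(O, Q) = (-5 + 3)*0 = -2*0 = 0)
(-91*d(3, -7))*(-4*(B*(-2) + 3)) = (-91*0)*(-4*(4*(-2) + 3)) = 0*(-4*(-8 + 3)) = 0*(-4*(-5)) = 0*20 = 0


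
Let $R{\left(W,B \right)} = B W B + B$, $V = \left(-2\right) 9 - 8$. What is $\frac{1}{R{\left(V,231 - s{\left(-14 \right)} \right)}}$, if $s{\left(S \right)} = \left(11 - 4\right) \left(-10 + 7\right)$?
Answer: $- \frac{1}{1650852} \approx -6.0575 \cdot 10^{-7}$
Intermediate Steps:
$s{\left(S \right)} = -21$ ($s{\left(S \right)} = 7 \left(-3\right) = -21$)
$V = -26$ ($V = -18 - 8 = -26$)
$R{\left(W,B \right)} = B + W B^{2}$ ($R{\left(W,B \right)} = W B^{2} + B = B + W B^{2}$)
$\frac{1}{R{\left(V,231 - s{\left(-14 \right)} \right)}} = \frac{1}{\left(231 - -21\right) \left(1 + \left(231 - -21\right) \left(-26\right)\right)} = \frac{1}{\left(231 + 21\right) \left(1 + \left(231 + 21\right) \left(-26\right)\right)} = \frac{1}{252 \left(1 + 252 \left(-26\right)\right)} = \frac{1}{252 \left(1 - 6552\right)} = \frac{1}{252 \left(-6551\right)} = \frac{1}{-1650852} = - \frac{1}{1650852}$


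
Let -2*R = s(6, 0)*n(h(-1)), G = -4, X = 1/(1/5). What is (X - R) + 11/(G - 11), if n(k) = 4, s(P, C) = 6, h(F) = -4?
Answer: 244/15 ≈ 16.267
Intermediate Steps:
X = 5 (X = 1/(⅕) = 5)
R = -12 (R = -3*4 = -½*24 = -12)
(X - R) + 11/(G - 11) = (5 - 1*(-12)) + 11/(-4 - 11) = (5 + 12) + 11/(-15) = 17 - 1/15*11 = 17 - 11/15 = 244/15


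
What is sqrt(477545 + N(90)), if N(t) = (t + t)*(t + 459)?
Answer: sqrt(576365) ≈ 759.19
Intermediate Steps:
N(t) = 2*t*(459 + t) (N(t) = (2*t)*(459 + t) = 2*t*(459 + t))
sqrt(477545 + N(90)) = sqrt(477545 + 2*90*(459 + 90)) = sqrt(477545 + 2*90*549) = sqrt(477545 + 98820) = sqrt(576365)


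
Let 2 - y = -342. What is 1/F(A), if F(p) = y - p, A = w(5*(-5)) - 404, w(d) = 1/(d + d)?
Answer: 50/37401 ≈ 0.0013369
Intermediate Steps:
y = 344 (y = 2 - 1*(-342) = 2 + 342 = 344)
w(d) = 1/(2*d)
A = -20201/50 (A = 1/(2*((5*(-5)))) - 404 = (1/2)/(-25) - 404 = (1/2)*(-1/25) - 404 = -1/50 - 404 = -20201/50 ≈ -404.02)
F(p) = 344 - p
1/F(A) = 1/(344 - 1*(-20201/50)) = 1/(344 + 20201/50) = 1/(37401/50) = 50/37401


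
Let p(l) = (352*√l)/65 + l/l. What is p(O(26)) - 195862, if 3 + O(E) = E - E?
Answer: -195861 + 352*I*√3/65 ≈ -1.9586e+5 + 9.3797*I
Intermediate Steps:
O(E) = -3 (O(E) = -3 + (E - E) = -3 + 0 = -3)
p(l) = 1 + 352*√l/65 (p(l) = (352*√l)*(1/65) + 1 = 352*√l/65 + 1 = 1 + 352*√l/65)
p(O(26)) - 195862 = (1 + 352*√(-3)/65) - 195862 = (1 + 352*(I*√3)/65) - 195862 = (1 + 352*I*√3/65) - 195862 = -195861 + 352*I*√3/65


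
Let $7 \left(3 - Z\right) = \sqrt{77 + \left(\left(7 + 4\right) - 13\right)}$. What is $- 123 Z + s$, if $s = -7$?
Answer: $-376 + \frac{615 \sqrt{3}}{7} \approx -223.83$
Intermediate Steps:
$Z = 3 - \frac{5 \sqrt{3}}{7}$ ($Z = 3 - \frac{\sqrt{77 + \left(\left(7 + 4\right) - 13\right)}}{7} = 3 - \frac{\sqrt{77 + \left(11 - 13\right)}}{7} = 3 - \frac{\sqrt{77 - 2}}{7} = 3 - \frac{\sqrt{75}}{7} = 3 - \frac{5 \sqrt{3}}{7} \approx 1.7628$)
$- 123 Z + s = - 123 \left(3 - \frac{5 \sqrt{3}}{7}\right) - 7 = \left(-369 + \frac{615 \sqrt{3}}{7}\right) - 7 = -376 + \frac{615 \sqrt{3}}{7}$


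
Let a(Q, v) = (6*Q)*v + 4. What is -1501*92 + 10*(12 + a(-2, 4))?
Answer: -138412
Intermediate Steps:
a(Q, v) = 4 + 6*Q*v (a(Q, v) = 6*Q*v + 4 = 4 + 6*Q*v)
-1501*92 + 10*(12 + a(-2, 4)) = -1501*92 + 10*(12 + (4 + 6*(-2)*4)) = -138092 + 10*(12 + (4 - 48)) = -138092 + 10*(12 - 44) = -138092 + 10*(-32) = -138092 - 320 = -138412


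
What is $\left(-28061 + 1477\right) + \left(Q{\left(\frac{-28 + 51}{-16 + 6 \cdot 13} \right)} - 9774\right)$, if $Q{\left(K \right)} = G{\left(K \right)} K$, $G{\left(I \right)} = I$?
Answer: $- \frac{139759623}{3844} \approx -36358.0$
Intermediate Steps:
$Q{\left(K \right)} = K^{2}$ ($Q{\left(K \right)} = K K = K^{2}$)
$\left(-28061 + 1477\right) + \left(Q{\left(\frac{-28 + 51}{-16 + 6 \cdot 13} \right)} - 9774\right) = \left(-28061 + 1477\right) - \left(9774 - \left(\frac{-28 + 51}{-16 + 6 \cdot 13}\right)^{2}\right) = -26584 - \left(9774 - \left(\frac{23}{-16 + 78}\right)^{2}\right) = -26584 - \left(9774 - \left(\frac{23}{62}\right)^{2}\right) = -26584 + \left(\frac{529}{3844} - 9774\right) = -26584 - \frac{37570727}{3844} = - \frac{139759623}{3844}$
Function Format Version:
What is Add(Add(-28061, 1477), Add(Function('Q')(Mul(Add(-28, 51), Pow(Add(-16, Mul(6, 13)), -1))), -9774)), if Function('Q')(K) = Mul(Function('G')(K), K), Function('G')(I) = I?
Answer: Rational(-139759623, 3844) ≈ -36358.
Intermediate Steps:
Function('Q')(K) = Pow(K, 2) (Function('Q')(K) = Mul(K, K) = Pow(K, 2))
Add(Add(-28061, 1477), Add(Function('Q')(Mul(Add(-28, 51), Pow(Add(-16, Mul(6, 13)), -1))), -9774)) = Add(Add(-28061, 1477), Add(Pow(Mul(Add(-28, 51), Pow(Add(-16, Mul(6, 13)), -1)), 2), -9774)) = Add(-26584, Add(Pow(Mul(23, Pow(Add(-16, 78), -1)), 2), -9774)) = Add(-26584, Add(Pow(Mul(23, Pow(62, -1)), 2), -9774)) = Add(-26584, Add(Pow(Mul(23, Rational(1, 62)), 2), -9774)) = Add(-26584, Add(Pow(Rational(23, 62), 2), -9774)) = Add(-26584, Add(Rational(529, 3844), -9774)) = Add(-26584, Rational(-37570727, 3844)) = Rational(-139759623, 3844)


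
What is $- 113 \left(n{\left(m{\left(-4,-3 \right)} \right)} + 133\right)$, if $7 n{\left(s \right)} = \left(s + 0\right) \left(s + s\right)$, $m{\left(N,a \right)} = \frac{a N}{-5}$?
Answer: $- \frac{2662619}{175} \approx -15215.0$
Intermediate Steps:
$m{\left(N,a \right)} = - \frac{N a}{5}$ ($m{\left(N,a \right)} = N a \left(- \frac{1}{5}\right) = - \frac{N a}{5}$)
$n{\left(s \right)} = \frac{2 s^{2}}{7}$ ($n{\left(s \right)} = \frac{\left(s + 0\right) \left(s + s\right)}{7} = \frac{s 2 s}{7} = \frac{2 s^{2}}{7}$)
$- 113 \left(n{\left(m{\left(-4,-3 \right)} \right)} + 133\right) = - 113 \left(\frac{2 \left(\left(- \frac{1}{5}\right) \left(-4\right) \left(-3\right)\right)^{2}}{7} + 133\right) = - 113 \left(\frac{2 \left(- \frac{12}{5}\right)^{2}}{7} + 133\right) = - 113 \left(\frac{2}{7} \cdot \frac{144}{25} + 133\right) = - 113 \left(\frac{288}{175} + 133\right) = \left(-113\right) \frac{23563}{175} = - \frac{2662619}{175}$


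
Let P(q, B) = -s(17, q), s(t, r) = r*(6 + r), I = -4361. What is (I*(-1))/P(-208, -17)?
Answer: -4361/42016 ≈ -0.10379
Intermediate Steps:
P(q, B) = -q*(6 + q)
(I*(-1))/P(-208, -17) = (-4361*(-1))/((-1*(-208)*(6 - 208))) = 4361/((-1*(-208)*(-202))) = 4361/(-42016) = 4361*(-1/42016) = -4361/42016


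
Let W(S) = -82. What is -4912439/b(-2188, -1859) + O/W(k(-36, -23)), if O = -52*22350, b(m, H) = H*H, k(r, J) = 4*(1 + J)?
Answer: 2008011039101/141691121 ≈ 14172.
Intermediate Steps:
k(r, J) = 4 + 4*J
b(m, H) = H**2
O = -1162200
-4912439/b(-2188, -1859) + O/W(k(-36, -23)) = -4912439/((-1859)**2) - 1162200/(-82) = -4912439/3455881 - 1162200*(-1/82) = -4912439*1/3455881 + 581100/41 = -4912439/3455881 + 581100/41 = 2008011039101/141691121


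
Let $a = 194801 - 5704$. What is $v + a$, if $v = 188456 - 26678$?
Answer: $350875$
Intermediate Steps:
$a = 189097$
$v = 161778$
$v + a = 161778 + 189097 = 350875$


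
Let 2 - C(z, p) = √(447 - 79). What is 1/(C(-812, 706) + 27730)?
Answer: 6933/192265864 + √23/192265864 ≈ 3.6084e-5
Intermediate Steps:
C(z, p) = 2 - 4*√23 (C(z, p) = 2 - √(447 - 79) = 2 - √368 = 2 - 4*√23)
1/(C(-812, 706) + 27730) = 1/((2 - 4*√23) + 27730) = 1/(27732 - 4*√23)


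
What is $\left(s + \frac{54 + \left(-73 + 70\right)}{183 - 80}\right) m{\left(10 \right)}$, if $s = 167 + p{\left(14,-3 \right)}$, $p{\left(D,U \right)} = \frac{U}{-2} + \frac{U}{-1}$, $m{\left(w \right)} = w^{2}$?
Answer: $\frac{1771550}{103} \approx 17200.0$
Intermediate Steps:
$p{\left(D,U \right)} = - \frac{3 U}{2}$ ($p{\left(D,U \right)} = U \left(- \frac{1}{2}\right) + U \left(-1\right) = - \frac{U}{2} - U = - \frac{3 U}{2}$)
$s = \frac{343}{2}$ ($s = 167 - - \frac{9}{2} = 167 + \frac{9}{2} = \frac{343}{2} \approx 171.5$)
$\left(s + \frac{54 + \left(-73 + 70\right)}{183 - 80}\right) m{\left(10 \right)} = \left(\frac{343}{2} + \frac{54 + \left(-73 + 70\right)}{183 - 80}\right) 10^{2} = \left(\frac{343}{2} + \frac{54 - 3}{103}\right) 100 = \left(\frac{343}{2} + 51 \cdot \frac{1}{103}\right) 100 = \left(\frac{343}{2} + \frac{51}{103}\right) 100 = \frac{35431}{206} \cdot 100 = \frac{1771550}{103}$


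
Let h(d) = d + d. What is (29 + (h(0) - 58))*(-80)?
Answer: 2320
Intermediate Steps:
h(d) = 2*d
(29 + (h(0) - 58))*(-80) = (29 + (2*0 - 58))*(-80) = (29 + (0 - 58))*(-80) = (29 - 58)*(-80) = -29*(-80) = 2320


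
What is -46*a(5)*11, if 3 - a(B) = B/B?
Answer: -1012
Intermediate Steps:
a(B) = 2 (a(B) = 3 - B/B = 3 - 1*1 = 3 - 1 = 2)
-46*a(5)*11 = -46*2*11 = -92*11 = -1012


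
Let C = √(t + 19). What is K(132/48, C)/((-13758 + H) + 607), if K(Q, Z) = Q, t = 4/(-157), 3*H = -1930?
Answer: -33/165532 ≈ -0.00019936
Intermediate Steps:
H = -1930/3 (H = (⅓)*(-1930) = -1930/3 ≈ -643.33)
t = -4/157 (t = 4*(-1/157) = -4/157 ≈ -0.025478)
C = 3*√51967/157 (C = √(-4/157 + 19) = √(2979/157) = 3*√51967/157 ≈ 4.3560)
K(132/48, C)/((-13758 + H) + 607) = (132/48)/((-13758 - 1930/3) + 607) = (132*(1/48))/(-43204/3 + 607) = 11/(4*(-41383/3)) = (11/4)*(-3/41383) = -33/165532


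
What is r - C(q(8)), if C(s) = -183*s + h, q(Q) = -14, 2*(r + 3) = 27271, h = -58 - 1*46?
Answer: 22349/2 ≈ 11175.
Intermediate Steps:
h = -104 (h = -58 - 46 = -104)
r = 27265/2 (r = -3 + (½)*27271 = -3 + 27271/2 = 27265/2 ≈ 13633.)
C(s) = -104 - 183*s (C(s) = -183*s - 104 = -104 - 183*s)
r - C(q(8)) = 27265/2 - (-104 - 183*(-14)) = 27265/2 - (-104 + 2562) = 27265/2 - 1*2458 = 27265/2 - 2458 = 22349/2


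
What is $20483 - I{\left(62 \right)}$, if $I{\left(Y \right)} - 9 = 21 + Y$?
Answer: $20391$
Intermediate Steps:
$I{\left(Y \right)} = 30 + Y$ ($I{\left(Y \right)} = 9 + \left(21 + Y\right) = 30 + Y$)
$20483 - I{\left(62 \right)} = 20483 - \left(30 + 62\right) = 20483 - 92 = 20391$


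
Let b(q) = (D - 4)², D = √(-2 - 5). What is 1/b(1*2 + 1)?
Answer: (4 - I*√7)⁻² ≈ 0.017013 + 0.040011*I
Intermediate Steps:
D = I*√7 (D = √(-7) = I*√7 ≈ 2.6458*I)
b(q) = (-4 + I*√7)² (b(q) = (I*√7 - 4)² = (-4 + I*√7)²)
1/b(1*2 + 1) = 1/((4 - I*√7)²) = (4 - I*√7)⁻²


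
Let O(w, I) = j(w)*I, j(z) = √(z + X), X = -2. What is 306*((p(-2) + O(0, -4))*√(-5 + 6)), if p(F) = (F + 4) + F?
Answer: -1224*I*√2 ≈ -1731.0*I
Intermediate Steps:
j(z) = √(-2 + z) (j(z) = √(z - 2) = √(-2 + z))
p(F) = 4 + 2*F (p(F) = (4 + F) + F = 4 + 2*F)
O(w, I) = I*√(-2 + w) (O(w, I) = √(-2 + w)*I = I*√(-2 + w))
306*((p(-2) + O(0, -4))*√(-5 + 6)) = 306*(((4 + 2*(-2)) - 4*√(-2 + 0))*√(-5 + 6)) = 306*(((4 - 4) - 4*I*√2)*√1) = 306*((0 - 4*I*√2)*1) = 306*(-4*I*√2*1) = 306*(-4*I*√2) = -1224*I*√2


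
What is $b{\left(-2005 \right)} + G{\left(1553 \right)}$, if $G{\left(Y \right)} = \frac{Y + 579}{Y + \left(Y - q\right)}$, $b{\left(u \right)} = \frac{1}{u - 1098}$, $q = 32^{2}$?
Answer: $\frac{3306757}{3230223} \approx 1.0237$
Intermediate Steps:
$q = 1024$
$b{\left(u \right)} = \frac{1}{-1098 + u}$
$G{\left(Y \right)} = \frac{579 + Y}{-1024 + 2 Y}$ ($G{\left(Y \right)} = \frac{Y + 579}{Y + \left(Y - 1024\right)} = \frac{579 + Y}{Y + \left(Y - 1024\right)} = \frac{579 + Y}{Y + \left(-1024 + Y\right)} = \frac{579 + Y}{-1024 + 2 Y}$)
$b{\left(-2005 \right)} + G{\left(1553 \right)} = \frac{1}{-1098 - 2005} + \frac{579 + 1553}{2 \left(-512 + 1553\right)} = \frac{1}{-3103} + \frac{1}{2} \cdot \frac{1}{1041} \cdot 2132 = - \frac{1}{3103} + \frac{1}{2} \cdot \frac{1}{1041} \cdot 2132 = - \frac{1}{3103} + \frac{1066}{1041} = \frac{3306757}{3230223}$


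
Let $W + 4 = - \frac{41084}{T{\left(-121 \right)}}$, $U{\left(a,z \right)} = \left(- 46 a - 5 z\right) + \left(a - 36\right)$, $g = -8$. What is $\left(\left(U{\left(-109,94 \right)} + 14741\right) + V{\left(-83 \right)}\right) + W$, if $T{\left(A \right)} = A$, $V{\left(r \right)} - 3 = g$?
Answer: $\frac{2355935}{121} \approx 19471.0$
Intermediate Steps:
$V{\left(r \right)} = -5$ ($V{\left(r \right)} = 3 - 8 = -5$)
$U{\left(a,z \right)} = -36 - 45 a - 5 z$ ($U{\left(a,z \right)} = \left(- 46 a - 5 z\right) + \left(-36 + a\right) = -36 - 45 a - 5 z$)
$W = \frac{40600}{121}$ ($W = -4 - \frac{41084}{-121} = -4 - - \frac{41084}{121} = -4 + \frac{41084}{121} = \frac{40600}{121} \approx 335.54$)
$\left(\left(U{\left(-109,94 \right)} + 14741\right) + V{\left(-83 \right)}\right) + W = \left(\left(\left(-36 - -4905 - 470\right) + 14741\right) - 5\right) + \frac{40600}{121} = \left(\left(\left(-36 + 4905 - 470\right) + 14741\right) - 5\right) + \frac{40600}{121} = \left(\left(4399 + 14741\right) - 5\right) + \frac{40600}{121} = \left(19140 - 5\right) + \frac{40600}{121} = 19135 + \frac{40600}{121} = \frac{2355935}{121}$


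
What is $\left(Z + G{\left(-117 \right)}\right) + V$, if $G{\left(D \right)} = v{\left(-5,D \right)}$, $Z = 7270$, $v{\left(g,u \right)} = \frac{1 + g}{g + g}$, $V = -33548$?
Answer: $- \frac{131388}{5} \approx -26278.0$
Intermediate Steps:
$v{\left(g,u \right)} = \frac{1 + g}{2 g}$
$G{\left(D \right)} = \frac{2}{5}$ ($G{\left(D \right)} = \frac{1 - 5}{2 \left(-5\right)} = \frac{1}{2} \left(- \frac{1}{5}\right) \left(-4\right) = \frac{2}{5}$)
$\left(Z + G{\left(-117 \right)}\right) + V = \left(7270 + \frac{2}{5}\right) - 33548 = \frac{36352}{5} - 33548 = - \frac{131388}{5}$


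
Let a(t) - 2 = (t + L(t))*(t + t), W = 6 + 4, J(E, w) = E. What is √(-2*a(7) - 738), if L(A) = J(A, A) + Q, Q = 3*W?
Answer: I*√1974 ≈ 44.43*I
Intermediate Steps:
W = 10
Q = 30 (Q = 3*10 = 30)
L(A) = 30 + A (L(A) = A + 30 = 30 + A)
a(t) = 2 + 2*t*(30 + 2*t) (a(t) = 2 + (t + (30 + t))*(t + t) = 2 + (30 + 2*t)*(2*t) = 2 + 2*t*(30 + 2*t))
√(-2*a(7) - 738) = √(-2*(2 + 4*7² + 60*7) - 738) = √(-2*(2 + 4*49 + 420) - 738) = √(-2*(2 + 196 + 420) - 738) = √(-2*618 - 738) = √(-1236 - 738) = √(-1974) = I*√1974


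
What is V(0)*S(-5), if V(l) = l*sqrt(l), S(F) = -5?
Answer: 0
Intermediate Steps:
V(l) = l**(3/2)
V(0)*S(-5) = 0**(3/2)*(-5) = 0*(-5) = 0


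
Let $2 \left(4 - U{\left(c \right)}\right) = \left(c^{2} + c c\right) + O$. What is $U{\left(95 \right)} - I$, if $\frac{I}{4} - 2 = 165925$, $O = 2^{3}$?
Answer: $-672733$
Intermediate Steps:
$O = 8$
$U{\left(c \right)} = - c^{2}$ ($U{\left(c \right)} = 4 - \frac{\left(c^{2} + c c\right) + 8}{2} = 4 - \frac{\left(c^{2} + c^{2}\right) + 8}{2} = 4 - \frac{2 c^{2} + 8}{2} = 4 - \frac{8 + 2 c^{2}}{2} = 4 - \left(4 + c^{2}\right) = - c^{2}$)
$I = 663708$ ($I = 8 + 4 \cdot 165925 = 8 + 663700 = 663708$)
$U{\left(95 \right)} - I = - 95^{2} - 663708 = \left(-1\right) 9025 - 663708 = -9025 - 663708 = -672733$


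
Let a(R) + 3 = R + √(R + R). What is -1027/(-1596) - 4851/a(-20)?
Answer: 178654871/908124 + 9702*I*√10/569 ≈ 196.73 + 53.92*I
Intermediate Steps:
a(R) = -3 + R + √2*√R (a(R) = -3 + (R + √(R + R)) = -3 + (R + √(2*R)) = -3 + (R + √2*√R) = -3 + R + √2*√R)
-1027/(-1596) - 4851/a(-20) = -1027/(-1596) - 4851/(-3 - 20 + √2*√(-20)) = -1027*(-1/1596) - 4851/(-3 - 20 + √2*(2*I*√5)) = 1027/1596 - 4851/(-3 - 20 + 2*I*√10) = 1027/1596 - 4851/(-23 + 2*I*√10)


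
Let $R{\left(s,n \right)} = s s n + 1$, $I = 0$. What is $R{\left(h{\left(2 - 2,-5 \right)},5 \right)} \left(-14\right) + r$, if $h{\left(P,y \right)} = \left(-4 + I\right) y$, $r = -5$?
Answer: $-28019$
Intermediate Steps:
$h{\left(P,y \right)} = - 4 y$ ($h{\left(P,y \right)} = \left(-4 + 0\right) y = - 4 y$)
$R{\left(s,n \right)} = 1 + n s^{2}$ ($R{\left(s,n \right)} = s^{2} n + 1 = n s^{2} + 1 = 1 + n s^{2}$)
$R{\left(h{\left(2 - 2,-5 \right)},5 \right)} \left(-14\right) + r = \left(1 + 5 \left(\left(-4\right) \left(-5\right)\right)^{2}\right) \left(-14\right) - 5 = \left(1 + 5 \cdot 20^{2}\right) \left(-14\right) - 5 = \left(1 + 5 \cdot 400\right) \left(-14\right) - 5 = \left(1 + 2000\right) \left(-14\right) - 5 = 2001 \left(-14\right) - 5 = -28014 - 5 = -28019$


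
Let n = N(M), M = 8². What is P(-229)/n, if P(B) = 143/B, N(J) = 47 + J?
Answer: -143/25419 ≈ -0.0056257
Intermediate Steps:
M = 64
n = 111 (n = 47 + 64 = 111)
P(-229)/n = (143/(-229))/111 = (143*(-1/229))*(1/111) = -143/229*1/111 = -143/25419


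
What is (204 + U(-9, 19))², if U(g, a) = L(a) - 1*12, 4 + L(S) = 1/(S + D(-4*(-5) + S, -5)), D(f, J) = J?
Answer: 6932689/196 ≈ 35371.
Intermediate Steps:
L(S) = -4 + 1/(-5 + S) (L(S) = -4 + 1/(S - 5) = -4 + 1/(-5 + S))
U(g, a) = -12 + (21 - 4*a)/(-5 + a) (U(g, a) = (21 - 4*a)/(-5 + a) - 1*12 = (21 - 4*a)/(-5 + a) - 12 = -12 + (21 - 4*a)/(-5 + a))
(204 + U(-9, 19))² = (204 + (81 - 16*19)/(-5 + 19))² = (204 + (81 - 304)/14)² = (204 + (1/14)*(-223))² = (204 - 223/14)² = (2633/14)² = 6932689/196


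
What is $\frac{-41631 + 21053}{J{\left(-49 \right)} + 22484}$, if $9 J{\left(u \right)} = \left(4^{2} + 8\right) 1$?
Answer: $- \frac{30867}{33730} \approx -0.91512$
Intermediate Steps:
$J{\left(u \right)} = \frac{8}{3}$ ($J{\left(u \right)} = \frac{\left(4^{2} + 8\right) 1}{9} = \frac{\left(16 + 8\right) 1}{9} = \frac{24 \cdot 1}{9} = \frac{1}{9} \cdot 24 = \frac{8}{3}$)
$\frac{-41631 + 21053}{J{\left(-49 \right)} + 22484} = \frac{-41631 + 21053}{\frac{8}{3} + 22484} = - \frac{20578}{\frac{67460}{3}} = \left(-20578\right) \frac{3}{67460} = - \frac{30867}{33730}$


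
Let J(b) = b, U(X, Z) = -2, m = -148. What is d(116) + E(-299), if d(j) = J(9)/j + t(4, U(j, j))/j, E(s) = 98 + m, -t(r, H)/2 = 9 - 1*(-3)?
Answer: -5815/116 ≈ -50.129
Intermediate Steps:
t(r, H) = -24 (t(r, H) = -2*(9 - 1*(-3)) = -2*(9 + 3) = -2*12 = -24)
E(s) = -50 (E(s) = 98 - 148 = -50)
d(j) = -15/j (d(j) = 9/j - 24/j = -15/j)
d(116) + E(-299) = -15/116 - 50 = -5815/116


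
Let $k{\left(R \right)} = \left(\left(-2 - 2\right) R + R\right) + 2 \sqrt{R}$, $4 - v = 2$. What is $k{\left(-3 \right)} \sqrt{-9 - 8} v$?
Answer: $- 4 \sqrt{51} + 18 i \sqrt{17} \approx -28.566 + 74.216 i$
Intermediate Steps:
$v = 2$ ($v = 4 - 2 = 2$)
$k{\left(R \right)} = - 3 R + 2 \sqrt{R}$ ($k{\left(R \right)} = \left(- 4 R + R\right) + 2 \sqrt{R} = - 3 R + 2 \sqrt{R}$)
$k{\left(-3 \right)} \sqrt{-9 - 8} v = \left(\left(-3\right) \left(-3\right) + 2 \sqrt{-3}\right) \sqrt{-9 - 8} \cdot 2 = \left(9 + 2 i \sqrt{3}\right) \sqrt{-17} \cdot 2 = \left(9 + 2 i \sqrt{3}\right) i \sqrt{17} \cdot 2 = i \sqrt{17} \left(9 + 2 i \sqrt{3}\right) 2 = 2 i \sqrt{17} \left(9 + 2 i \sqrt{3}\right)$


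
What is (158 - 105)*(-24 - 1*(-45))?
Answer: 1113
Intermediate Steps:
(158 - 105)*(-24 - 1*(-45)) = 53*(-24 + 45) = 53*21 = 1113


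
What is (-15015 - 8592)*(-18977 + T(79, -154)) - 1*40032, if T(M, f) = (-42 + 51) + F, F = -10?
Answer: 447973614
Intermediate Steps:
T(M, f) = -1 (T(M, f) = (-42 + 51) - 10 = 9 - 10 = -1)
(-15015 - 8592)*(-18977 + T(79, -154)) - 1*40032 = (-15015 - 8592)*(-18977 - 1) - 1*40032 = -23607*(-18978) - 40032 = 448013646 - 40032 = 447973614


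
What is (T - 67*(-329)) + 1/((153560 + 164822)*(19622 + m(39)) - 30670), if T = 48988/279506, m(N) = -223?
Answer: 19026591156503697757/863151108068244 ≈ 22043.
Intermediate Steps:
T = 24494/139753 (T = 48988*(1/279506) = 24494/139753 ≈ 0.17527)
(T - 67*(-329)) + 1/((153560 + 164822)*(19622 + m(39)) - 30670) = (24494/139753 - 67*(-329)) + 1/((153560 + 164822)*(19622 - 223) - 30670) = (24494/139753 + 22043) + 1/(318382*19399 - 30670) = 3080599873/139753 + 1/(6176292418 - 30670) = 3080599873/139753 + 1/6176261748 = 19026591156503697757/863151108068244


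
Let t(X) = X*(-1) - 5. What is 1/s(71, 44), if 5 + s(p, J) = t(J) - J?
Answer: -1/98 ≈ -0.010204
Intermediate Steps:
t(X) = -5 - X (t(X) = -X - 5 = -5 - X)
s(p, J) = -10 - 2*J (s(p, J) = -5 + ((-5 - J) - J) = -5 + (-5 - 2*J) = -10 - 2*J)
1/s(71, 44) = 1/(-10 - 2*44) = 1/(-10 - 88) = 1/(-98) = -1/98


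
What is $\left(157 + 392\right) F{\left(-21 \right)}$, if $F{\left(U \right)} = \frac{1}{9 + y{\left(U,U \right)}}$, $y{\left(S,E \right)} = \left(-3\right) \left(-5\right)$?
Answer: $\frac{183}{8} \approx 22.875$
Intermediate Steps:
$y{\left(S,E \right)} = 15$
$F{\left(U \right)} = \frac{1}{24}$ ($F{\left(U \right)} = \frac{1}{9 + 15} = \frac{1}{24}$)
$\left(157 + 392\right) F{\left(-21 \right)} = \left(157 + 392\right) \frac{1}{24} = 549 \cdot \frac{1}{24} = \frac{183}{8}$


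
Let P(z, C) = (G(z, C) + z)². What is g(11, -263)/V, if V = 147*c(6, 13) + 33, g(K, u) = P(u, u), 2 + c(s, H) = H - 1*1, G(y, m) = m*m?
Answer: 4748036836/1503 ≈ 3.1590e+6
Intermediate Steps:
G(y, m) = m²
c(s, H) = -3 + H (c(s, H) = -2 + (H - 1*1) = -2 + (H - 1) = -2 + (-1 + H) = -3 + H)
P(z, C) = (z + C²)² (P(z, C) = (C² + z)² = (z + C²)²)
g(K, u) = (u + u²)²
V = 1503 (V = 147*(-3 + 13) + 33 = 147*10 + 33 = 1470 + 33 = 1503)
g(11, -263)/V = ((-263)²*(1 - 263)²)/1503 = (69169*(-262)²)*(1/1503) = (69169*68644)*(1/1503) = 4748036836*(1/1503) = 4748036836/1503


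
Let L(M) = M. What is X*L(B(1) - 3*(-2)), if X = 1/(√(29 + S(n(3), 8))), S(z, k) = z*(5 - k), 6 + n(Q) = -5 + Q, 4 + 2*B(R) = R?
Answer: 9*√53/106 ≈ 0.61812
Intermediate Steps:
B(R) = -2 + R/2
n(Q) = -11 + Q (n(Q) = -6 + (-5 + Q) = -11 + Q)
X = √53/53 (X = 1/(√(29 + (-11 + 3)*(5 - 1*8))) = 1/(√(29 - 8*(5 - 8))) = 1/(√(29 - 8*(-3))) = 1/(√(29 + 24)) = 1/(√53) = √53/53 ≈ 0.13736)
X*L(B(1) - 3*(-2)) = (√53/53)*((-2 + (½)*1) - 3*(-2)) = (√53/53)*((-2 + ½) + 6) = (√53/53)*(-3/2 + 6) = (√53/53)*(9/2) = 9*√53/106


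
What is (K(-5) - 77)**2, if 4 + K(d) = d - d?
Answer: 6561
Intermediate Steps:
K(d) = -4 (K(d) = -4 + (d - d) = -4 + 0 = -4)
(K(-5) - 77)**2 = (-4 - 77)**2 = (-81)**2 = 6561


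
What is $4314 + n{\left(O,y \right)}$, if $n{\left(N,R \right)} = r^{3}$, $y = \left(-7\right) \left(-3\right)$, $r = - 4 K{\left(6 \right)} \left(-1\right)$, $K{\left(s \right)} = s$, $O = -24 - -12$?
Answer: $18138$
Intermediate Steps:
$O = -12$ ($O = -24 + 12 = -12$)
$r = 24$ ($r = \left(-4\right) 6 \left(-1\right) = \left(-24\right) \left(-1\right) = 24$)
$y = 21$
$n{\left(N,R \right)} = 13824$ ($n{\left(N,R \right)} = 24^{3} = 13824$)
$4314 + n{\left(O,y \right)} = 4314 + 13824 = 18138$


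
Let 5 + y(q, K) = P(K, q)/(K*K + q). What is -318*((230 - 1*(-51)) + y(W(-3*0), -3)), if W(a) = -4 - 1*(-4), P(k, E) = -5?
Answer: -262774/3 ≈ -87591.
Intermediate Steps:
W(a) = 0 (W(a) = -4 + 4 = 0)
y(q, K) = -5 - 5/(q + K²) (y(q, K) = -5 - 5/(K*K + q) = -5 - 5/(K² + q) = -5 - 5/(q + K²))
-318*((230 - 1*(-51)) + y(W(-3*0), -3)) = -318*((230 - 1*(-51)) + 5*(-1 - 1*0 - 1*(-3)²)/(0 + (-3)²)) = -318*((230 + 51) + 5*(-1 + 0 - 1*9)/(0 + 9)) = -318*(281 + 5*(-1 + 0 - 9)/9) = -318*(281 + 5*(⅑)*(-10)) = -318*(281 - 50/9) = -318*2479/9 = -262774/3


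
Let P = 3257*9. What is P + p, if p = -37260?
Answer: -7947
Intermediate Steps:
P = 29313
P + p = 29313 - 37260 = -7947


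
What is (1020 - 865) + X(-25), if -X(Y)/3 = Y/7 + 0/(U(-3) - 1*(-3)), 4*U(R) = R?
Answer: 1160/7 ≈ 165.71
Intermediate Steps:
U(R) = R/4
X(Y) = -3*Y/7 (X(Y) = -3*(Y/7 + 0/((¼)*(-3) - 1*(-3))) = -3*(Y*(⅐) + 0/(-¾ + 3)) = -3*(Y/7 + 0/(9/4)) = -3*(Y/7 + 0*(4/9)) = -3*(Y/7 + 0) = -3*Y/7)
(1020 - 865) + X(-25) = (1020 - 865) - 3/7*(-25) = 155 + 75/7 = 1160/7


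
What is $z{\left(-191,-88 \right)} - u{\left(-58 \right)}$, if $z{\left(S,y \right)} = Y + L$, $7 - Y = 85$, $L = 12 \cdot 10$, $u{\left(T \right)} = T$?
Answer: $100$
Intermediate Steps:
$L = 120$
$Y = -78$ ($Y = 7 - 85 = -78$)
$z{\left(S,y \right)} = 42$ ($z{\left(S,y \right)} = -78 + 120 = 42$)
$z{\left(-191,-88 \right)} - u{\left(-58 \right)} = 42 - -58 = 42 + 58 = 100$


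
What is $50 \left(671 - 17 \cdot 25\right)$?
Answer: $12300$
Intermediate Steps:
$50 \left(671 - 17 \cdot 25\right) = 50 \left(671 - 425\right) = 50 \cdot 246 = 12300$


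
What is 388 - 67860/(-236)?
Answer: 39857/59 ≈ 675.54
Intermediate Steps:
388 - 67860/(-236) = 388 - 67860*(-1)/236 = 388 - 290*(-117/118) = 388 + 16965/59 = 39857/59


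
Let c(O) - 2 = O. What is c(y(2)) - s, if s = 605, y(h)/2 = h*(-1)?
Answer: -607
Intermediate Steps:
y(h) = -2*h (y(h) = 2*(h*(-1)) = 2*(-h) = -2*h)
c(O) = 2 + O
c(y(2)) - s = (2 - 2*2) - 1*605 = (2 - 4) - 605 = -2 - 605 = -607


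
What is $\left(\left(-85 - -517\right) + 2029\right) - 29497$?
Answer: $-27036$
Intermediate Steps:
$\left(\left(-85 - -517\right) + 2029\right) - 29497 = \left(\left(-85 + 517\right) + 2029\right) - 29497 = \left(432 + 2029\right) - 29497 = 2461 - 29497 = -27036$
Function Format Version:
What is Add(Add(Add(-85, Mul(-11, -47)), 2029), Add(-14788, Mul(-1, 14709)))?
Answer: -27036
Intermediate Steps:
Add(Add(Add(-85, Mul(-11, -47)), 2029), Add(-14788, Mul(-1, 14709))) = Add(Add(Add(-85, 517), 2029), Add(-14788, -14709)) = Add(Add(432, 2029), -29497) = Add(2461, -29497) = -27036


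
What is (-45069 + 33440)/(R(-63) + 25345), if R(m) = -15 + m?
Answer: -11629/25267 ≈ -0.46024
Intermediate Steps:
(-45069 + 33440)/(R(-63) + 25345) = (-45069 + 33440)/((-15 - 63) + 25345) = -11629/(-78 + 25345) = -11629/25267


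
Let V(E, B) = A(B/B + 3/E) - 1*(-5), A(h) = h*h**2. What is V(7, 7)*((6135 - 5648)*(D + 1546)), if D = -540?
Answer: 1330138230/343 ≈ 3.8780e+6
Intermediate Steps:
A(h) = h**3
V(E, B) = 5 + (1 + 3/E)**3 (V(E, B) = (B/B + 3/E)**3 - 1*(-5) = (1 + 3/E)**3 + 5 = 5 + (1 + 3/E)**3)
V(7, 7)*((6135 - 5648)*(D + 1546)) = (5 + (3 + 7)**3/7**3)*((6135 - 5648)*(-540 + 1546)) = (5 + (1/343)*10**3)*(487*1006) = (5 + (1/343)*1000)*489922 = (5 + 1000/343)*489922 = (2715/343)*489922 = 1330138230/343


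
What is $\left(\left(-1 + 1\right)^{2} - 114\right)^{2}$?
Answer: $12996$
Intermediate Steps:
$\left(\left(-1 + 1\right)^{2} - 114\right)^{2} = \left(0^{2} - 114\right)^{2} = \left(0 - 114\right)^{2} = \left(-114\right)^{2} = 12996$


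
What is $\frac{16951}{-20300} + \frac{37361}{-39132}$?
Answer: $- \frac{88859677}{49648725} \approx -1.7898$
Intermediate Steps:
$\frac{16951}{-20300} + \frac{37361}{-39132} = 16951 \left(- \frac{1}{20300}\right) + 37361 \left(- \frac{1}{39132}\right) = - \frac{16951}{20300} - \frac{37361}{39132} = - \frac{88859677}{49648725}$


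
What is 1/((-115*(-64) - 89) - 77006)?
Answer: -1/69735 ≈ -1.4340e-5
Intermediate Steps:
1/((-115*(-64) - 89) - 77006) = 1/((7360 - 89) - 77006) = 1/(7271 - 77006) = 1/(-69735) = -1/69735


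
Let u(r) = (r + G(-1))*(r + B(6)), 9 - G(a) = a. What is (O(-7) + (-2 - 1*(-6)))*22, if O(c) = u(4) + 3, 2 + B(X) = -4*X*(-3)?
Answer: 22946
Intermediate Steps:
G(a) = 9 - a
B(X) = -2 + 12*X (B(X) = -2 - 4*X*(-3) = -2 + 12*X)
u(r) = (10 + r)*(70 + r) (u(r) = (r + (9 - 1*(-1)))*(r + (-2 + 12*6)) = (r + (9 + 1))*(r + (-2 + 72)) = (r + 10)*(r + 70) = (10 + r)*(70 + r))
O(c) = 1039 (O(c) = (700 + 4**2 + 80*4) + 3 = (700 + 16 + 320) + 3 = 1036 + 3 = 1039)
(O(-7) + (-2 - 1*(-6)))*22 = (1039 + (-2 - 1*(-6)))*22 = (1039 + (-2 + 6))*22 = (1039 + 4)*22 = 1043*22 = 22946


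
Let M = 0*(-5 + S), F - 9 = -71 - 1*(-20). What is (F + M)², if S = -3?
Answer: 1764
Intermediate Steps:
F = -42 (F = 9 + (-71 - 1*(-20)) = 9 + (-71 + 20) = 9 - 51 = -42)
M = 0 (M = 0*(-5 - 3) = 0*(-8) = 0)
(F + M)² = (-42 + 0)² = (-42)² = 1764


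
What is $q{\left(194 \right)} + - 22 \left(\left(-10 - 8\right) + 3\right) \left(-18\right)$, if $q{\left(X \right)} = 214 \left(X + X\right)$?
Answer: $77092$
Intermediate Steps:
$q{\left(X \right)} = 428 X$ ($q{\left(X \right)} = 214 \cdot 2 X = 428 X$)
$q{\left(194 \right)} + - 22 \left(\left(-10 - 8\right) + 3\right) \left(-18\right) = 428 \cdot 194 + - 22 \left(\left(-10 - 8\right) + 3\right) \left(-18\right) = 83032 + - 22 \left(-18 + 3\right) \left(-18\right) = 83032 + \left(-22\right) \left(-15\right) \left(-18\right) = 83032 + 330 \left(-18\right) = 83032 - 5940 = 77092$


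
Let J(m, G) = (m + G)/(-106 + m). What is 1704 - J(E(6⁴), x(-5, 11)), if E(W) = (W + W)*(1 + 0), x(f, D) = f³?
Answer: 4233677/2486 ≈ 1703.0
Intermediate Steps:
E(W) = 2*W (E(W) = (2*W)*1 = 2*W)
J(m, G) = (G + m)/(-106 + m)
1704 - J(E(6⁴), x(-5, 11)) = 1704 - ((-5)³ + 2*6⁴)/(-106 + 2*6⁴) = 1704 - (-125 + 2*1296)/(-106 + 2*1296) = 1704 - (-125 + 2592)/(-106 + 2592) = 1704 - 2467/2486 = 4233677/2486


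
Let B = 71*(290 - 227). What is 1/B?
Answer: 1/4473 ≈ 0.00022356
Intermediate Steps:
B = 4473 (B = 71*63 = 4473)
1/B = 1/4473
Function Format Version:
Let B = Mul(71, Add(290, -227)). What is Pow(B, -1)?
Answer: Rational(1, 4473) ≈ 0.00022356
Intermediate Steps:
B = 4473 (B = Mul(71, 63) = 4473)
Pow(B, -1) = Pow(4473, -1) = Rational(1, 4473)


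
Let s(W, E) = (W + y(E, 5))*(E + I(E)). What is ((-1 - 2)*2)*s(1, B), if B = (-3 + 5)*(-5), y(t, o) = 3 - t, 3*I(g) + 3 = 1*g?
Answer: 1204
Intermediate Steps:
I(g) = -1 + g/3 (I(g) = -1 + (1*g)/3 = -1 + g/3)
B = -10 (B = 2*(-5) = -10)
s(W, E) = (-1 + 4*E/3)*(3 + W - E) (s(W, E) = (W + (3 - E))*(E + (-1 + E/3)) = (3 + W - E)*(-1 + 4*E/3) = (-1 + 4*E/3)*(3 + W - E))
((-1 - 2)*2)*s(1, B) = ((-1 - 2)*2)*(-3 - 1*1 + 5*(-10) - 4/3*(-10)**2 + (4/3)*(-10)*1) = (-3*2)*(-3 - 1 - 50 - 4/3*100 - 40/3) = -6*(-3 - 1 - 50 - 400/3 - 40/3) = -6*(-602/3) = 1204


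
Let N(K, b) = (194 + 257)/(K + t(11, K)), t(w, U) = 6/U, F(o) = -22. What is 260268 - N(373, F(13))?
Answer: 36212219957/139135 ≈ 2.6027e+5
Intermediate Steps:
N(K, b) = 451/(K + 6/K) (N(K, b) = (194 + 257)/(K + 6/K) = 451/(K + 6/K))
260268 - N(373, F(13)) = 260268 - 451*373/(6 + 373²) = 260268 - 451*373/(6 + 139129) = 260268 - 451*373/139135 = 260268 - 1*168223/139135 = 260268 - 168223/139135 = 36212219957/139135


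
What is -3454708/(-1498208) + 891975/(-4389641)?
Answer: 3457140949757/1644148815832 ≈ 2.1027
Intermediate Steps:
-3454708/(-1498208) + 891975/(-4389641) = -3454708*(-1/1498208) + 891975*(-1/4389641) = 863677/374552 - 891975/4389641 = 3457140949757/1644148815832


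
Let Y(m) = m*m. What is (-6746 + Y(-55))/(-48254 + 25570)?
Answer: 3721/22684 ≈ 0.16404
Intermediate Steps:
Y(m) = m**2
(-6746 + Y(-55))/(-48254 + 25570) = (-6746 + (-55)**2)/(-48254 + 25570) = (-6746 + 3025)/(-22684) = -3721*(-1/22684) = 3721/22684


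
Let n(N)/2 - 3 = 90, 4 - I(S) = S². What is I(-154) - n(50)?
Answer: -23898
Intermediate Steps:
I(S) = 4 - S²
n(N) = 186 (n(N) = 6 + 2*90 = 6 + 180 = 186)
I(-154) - n(50) = (4 - 1*(-154)²) - 1*186 = (4 - 1*23716) - 186 = (4 - 23716) - 186 = -23712 - 186 = -23898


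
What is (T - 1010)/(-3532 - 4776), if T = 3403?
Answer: -2393/8308 ≈ -0.28804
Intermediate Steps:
(T - 1010)/(-3532 - 4776) = (3403 - 1010)/(-3532 - 4776) = 2393/(-8308) = 2393*(-1/8308) = -2393/8308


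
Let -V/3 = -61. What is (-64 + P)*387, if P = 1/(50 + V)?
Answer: -5770557/233 ≈ -24766.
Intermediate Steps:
V = 183 (V = -3*(-61) = 183)
P = 1/233 (P = 1/(50 + 183) = 1/233 ≈ 0.0042918)
(-64 + P)*387 = (-64 + 1/233)*387 = -14911/233*387 = -5770557/233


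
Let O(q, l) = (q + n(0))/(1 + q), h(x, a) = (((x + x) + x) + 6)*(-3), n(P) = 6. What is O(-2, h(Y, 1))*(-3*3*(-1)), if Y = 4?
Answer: -36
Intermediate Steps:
h(x, a) = -18 - 9*x (h(x, a) = ((2*x + x) + 6)*(-3) = (3*x + 6)*(-3) = (6 + 3*x)*(-3) = -18 - 9*x)
O(q, l) = (6 + q)/(1 + q) (O(q, l) = (q + 6)/(1 + q) = (6 + q)/(1 + q))
O(-2, h(Y, 1))*(-3*3*(-1)) = ((6 - 2)/(1 - 2))*(-3*3*(-1)) = (4/(-1))*(-9*(-1)) = -1*4*9 = -4*9 = -36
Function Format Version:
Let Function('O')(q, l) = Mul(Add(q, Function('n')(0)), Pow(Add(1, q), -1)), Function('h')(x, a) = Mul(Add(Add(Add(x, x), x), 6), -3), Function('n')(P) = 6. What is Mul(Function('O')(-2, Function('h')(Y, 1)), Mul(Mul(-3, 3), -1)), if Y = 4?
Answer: -36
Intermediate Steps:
Function('h')(x, a) = Add(-18, Mul(-9, x)) (Function('h')(x, a) = Mul(Add(Add(Mul(2, x), x), 6), -3) = Mul(Add(Mul(3, x), 6), -3) = Mul(Add(6, Mul(3, x)), -3) = Add(-18, Mul(-9, x)))
Function('O')(q, l) = Mul(Pow(Add(1, q), -1), Add(6, q)) (Function('O')(q, l) = Mul(Add(q, 6), Pow(Add(1, q), -1)) = Mul(Add(6, q), Pow(Add(1, q), -1)) = Mul(Pow(Add(1, q), -1), Add(6, q)))
Mul(Function('O')(-2, Function('h')(Y, 1)), Mul(Mul(-3, 3), -1)) = Mul(Mul(Pow(Add(1, -2), -1), Add(6, -2)), Mul(Mul(-3, 3), -1)) = Mul(Mul(Pow(-1, -1), 4), Mul(-9, -1)) = Mul(Mul(-1, 4), 9) = Mul(-4, 9) = -36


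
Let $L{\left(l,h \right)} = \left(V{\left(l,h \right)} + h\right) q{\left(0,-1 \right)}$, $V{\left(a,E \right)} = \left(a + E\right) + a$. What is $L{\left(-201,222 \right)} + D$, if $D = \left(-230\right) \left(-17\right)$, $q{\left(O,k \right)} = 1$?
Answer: $3952$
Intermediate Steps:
$V{\left(a,E \right)} = E + 2 a$ ($V{\left(a,E \right)} = \left(E + a\right) + a = E + 2 a$)
$L{\left(l,h \right)} = 2 h + 2 l$ ($L{\left(l,h \right)} = \left(\left(h + 2 l\right) + h\right) 1 = \left(2 h + 2 l\right) 1 = 2 h + 2 l$)
$D = 3910$
$L{\left(-201,222 \right)} + D = \left(2 \cdot 222 + 2 \left(-201\right)\right) + 3910 = \left(444 - 402\right) + 3910 = 42 + 3910 = 3952$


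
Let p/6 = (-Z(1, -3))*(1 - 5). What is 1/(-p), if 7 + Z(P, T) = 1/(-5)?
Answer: 5/864 ≈ 0.0057870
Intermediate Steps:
Z(P, T) = -36/5 (Z(P, T) = -7 + 1/(-5) = -7 - ⅕ = -36/5)
p = -864/5 (p = 6*((-1*(-36/5))*(1 - 5)) = 6*((36/5)*(-4)) = 6*(-144/5) = -864/5 ≈ -172.80)
1/(-p) = 1/(-1*(-864/5)) = 1/(864/5) = 5/864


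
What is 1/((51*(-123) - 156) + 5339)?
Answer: -1/1090 ≈ -0.00091743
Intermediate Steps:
1/((51*(-123) - 156) + 5339) = 1/((-6273 - 156) + 5339) = 1/(-6429 + 5339) = 1/(-1090) = -1/1090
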